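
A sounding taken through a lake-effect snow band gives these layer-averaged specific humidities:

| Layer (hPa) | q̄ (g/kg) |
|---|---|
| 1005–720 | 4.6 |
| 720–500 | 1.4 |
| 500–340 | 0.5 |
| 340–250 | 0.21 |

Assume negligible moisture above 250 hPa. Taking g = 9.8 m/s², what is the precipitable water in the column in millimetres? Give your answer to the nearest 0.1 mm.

Precipitable water is the column-integrated vapour mass per unit area: PW = (1/g) Σ q̄ Δp, with q in kg/kg and Δp in Pa (1 kg/m² of water = 1 mm).
Layer 1005–720 hPa: Δp = 285 hPa = 28500 Pa, q̄ = 0.0046 kg/kg → 0.0046 × 28500 / 9.8 = 13.38 mm
Layer 720–500 hPa: Δp = 220 hPa = 22000 Pa, q̄ = 0.0014 kg/kg → 0.0014 × 22000 / 9.8 = 3.14 mm
Layer 500–340 hPa: Δp = 160 hPa = 16000 Pa, q̄ = 0.0005 kg/kg → 0.0005 × 16000 / 9.8 = 0.82 mm
Layer 340–250 hPa: Δp = 90 hPa = 9000 Pa, q̄ = 0.00021 kg/kg → 0.00021 × 9000 / 9.8 = 0.19 mm
PW = 13.38 + 3.14 + 0.82 + 0.19 = 17.53 ≈ 17.5 mm.

PW ≈ 17.5 mm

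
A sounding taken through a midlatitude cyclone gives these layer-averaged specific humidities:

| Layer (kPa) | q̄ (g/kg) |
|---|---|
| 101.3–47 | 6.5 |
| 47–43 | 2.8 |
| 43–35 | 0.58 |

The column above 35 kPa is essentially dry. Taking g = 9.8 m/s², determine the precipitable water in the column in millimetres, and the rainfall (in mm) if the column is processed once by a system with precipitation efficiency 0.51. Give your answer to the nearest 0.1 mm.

Precipitable water is the column-integrated vapour mass per unit area: PW = (1/g) Σ q̄ Δp, with q in kg/kg and Δp in Pa (1 kg/m² of water = 1 mm).
Layer 101.3–47 kPa: Δp = 543 hPa = 54300 Pa, q̄ = 0.0065 kg/kg → 0.0065 × 54300 / 9.8 = 36.02 mm
Layer 47–43 kPa: Δp = 40 hPa = 4000 Pa, q̄ = 0.0028 kg/kg → 0.0028 × 4000 / 9.8 = 1.14 mm
Layer 43–35 kPa: Δp = 80 hPa = 8000 Pa, q̄ = 0.00058 kg/kg → 0.00058 × 8000 / 9.8 = 0.47 mm
PW = 36.02 + 1.14 + 0.47 = 37.63 ≈ 37.6 mm.
Rainfall = ε × PW = 0.51 × 37.6 = 19.2 mm.

PW ≈ 37.6 mm; rainfall ≈ 19.2 mm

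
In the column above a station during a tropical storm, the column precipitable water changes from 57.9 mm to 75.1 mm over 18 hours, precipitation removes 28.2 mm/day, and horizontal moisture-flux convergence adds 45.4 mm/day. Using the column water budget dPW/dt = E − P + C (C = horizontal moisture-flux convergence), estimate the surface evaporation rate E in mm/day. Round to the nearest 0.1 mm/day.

dPW/dt = (75.1 − 57.9) mm / (18/24 day) = +22.933 mm/day.
E = dPW/dt + P − C = (+22.933) + 28.2 − (45.4) = 5.7 mm/day.

E ≈ 5.7 mm/day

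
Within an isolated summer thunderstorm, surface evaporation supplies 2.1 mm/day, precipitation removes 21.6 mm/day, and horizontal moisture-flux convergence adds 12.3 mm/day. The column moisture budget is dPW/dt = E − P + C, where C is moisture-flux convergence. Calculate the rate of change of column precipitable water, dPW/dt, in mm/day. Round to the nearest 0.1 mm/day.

dPW/dt ≈ -7.2 mm/day

dPW/dt = E − P + C = 2.1 − 21.6 + (12.3) = -7.2 mm/day.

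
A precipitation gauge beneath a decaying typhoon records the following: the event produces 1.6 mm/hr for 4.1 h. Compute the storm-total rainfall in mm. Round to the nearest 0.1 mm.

total ≈ 6.6 mm

Total = Σ Rᵢ Δtᵢ = 1.6 × 4.1
      = 6.56 = 6.6 mm.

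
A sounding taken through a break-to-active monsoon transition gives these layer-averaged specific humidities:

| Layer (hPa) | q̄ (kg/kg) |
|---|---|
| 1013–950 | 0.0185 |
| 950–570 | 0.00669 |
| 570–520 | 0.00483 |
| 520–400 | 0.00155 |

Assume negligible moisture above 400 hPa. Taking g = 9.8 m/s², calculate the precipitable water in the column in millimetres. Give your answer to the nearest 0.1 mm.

Precipitable water is the column-integrated vapour mass per unit area: PW = (1/g) Σ q̄ Δp, with q in kg/kg and Δp in Pa (1 kg/m² of water = 1 mm).
Layer 1013–950 hPa: Δp = 63 hPa = 6300 Pa, q̄ = 0.0185 kg/kg → 0.0185 × 6300 / 9.8 = 11.89 mm
Layer 950–570 hPa: Δp = 380 hPa = 38000 Pa, q̄ = 0.00669 kg/kg → 0.00669 × 38000 / 9.8 = 25.94 mm
Layer 570–520 hPa: Δp = 50 hPa = 5000 Pa, q̄ = 0.00483 kg/kg → 0.00483 × 5000 / 9.8 = 2.46 mm
Layer 520–400 hPa: Δp = 120 hPa = 12000 Pa, q̄ = 0.00155 kg/kg → 0.00155 × 12000 / 9.8 = 1.90 mm
PW = 11.89 + 25.94 + 2.46 + 1.90 = 42.19 ≈ 42.2 mm.

PW ≈ 42.2 mm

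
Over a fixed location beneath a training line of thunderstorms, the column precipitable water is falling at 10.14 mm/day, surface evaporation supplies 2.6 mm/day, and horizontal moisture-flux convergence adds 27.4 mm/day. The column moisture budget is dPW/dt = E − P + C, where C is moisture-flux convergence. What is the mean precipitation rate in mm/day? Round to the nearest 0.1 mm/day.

dPW/dt = -10.14 mm/day.
P = E + C − dPW/dt = 2.6 + (27.4) − (-10.14) = 40.1 mm/day.

P ≈ 40.1 mm/day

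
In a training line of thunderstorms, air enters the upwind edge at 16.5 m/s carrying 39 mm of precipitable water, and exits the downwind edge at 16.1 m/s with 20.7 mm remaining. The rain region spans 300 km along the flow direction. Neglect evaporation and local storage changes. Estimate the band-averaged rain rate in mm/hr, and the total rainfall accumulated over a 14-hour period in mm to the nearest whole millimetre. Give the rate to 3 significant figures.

Column moisture flux per unit crosswind length is F = V × PW.
Inflow: F_in = 16.5 × 39 = 643.5 mm·m/s
Outflow: F_out = 16.1 × 20.7 = 333.27 mm·m/s
Steady-state rate R = (F_in − F_out)/L = (643.5 − 333.27) / 300000 m = 1.034e-03 mm/s.
R = 1.034e-03 × 3600 = 3.72 mm/hr.
Over 14 h: total = 3.72 × 14 = 52.08 ≈ 52 mm.

R ≈ 3.72 mm/hr; total ≈ 52 mm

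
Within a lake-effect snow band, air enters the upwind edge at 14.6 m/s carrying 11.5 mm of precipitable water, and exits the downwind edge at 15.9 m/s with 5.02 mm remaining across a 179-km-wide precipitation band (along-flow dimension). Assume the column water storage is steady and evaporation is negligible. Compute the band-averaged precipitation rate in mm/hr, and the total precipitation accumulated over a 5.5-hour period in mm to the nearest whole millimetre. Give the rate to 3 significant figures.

R ≈ 1.77 mm/hr; total ≈ 10 mm

Column moisture flux per unit crosswind length is F = V × PW.
Inflow: F_in = 14.6 × 11.5 = 167.9 mm·m/s
Outflow: F_out = 15.9 × 5.02 = 79.818 mm·m/s
Steady-state rate R = (F_in − F_out)/L = (167.9 − 79.818) / 179000 m = 4.921e-04 mm/s.
R = 4.921e-04 × 3600 = 1.77 mm/hr.
Over 5.5 h: total = 1.77 × 5.5 = 9.735 ≈ 10 mm.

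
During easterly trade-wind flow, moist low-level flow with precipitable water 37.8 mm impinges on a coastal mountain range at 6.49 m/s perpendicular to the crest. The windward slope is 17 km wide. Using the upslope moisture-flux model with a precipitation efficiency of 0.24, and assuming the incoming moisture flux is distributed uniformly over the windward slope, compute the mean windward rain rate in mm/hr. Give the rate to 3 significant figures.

R ≈ 12.5 mm/hr

Incoming column moisture flux per unit ridge length: F = V × PW = 6.49 × 37.8 = 245.322 mm·m/s.
Spread over the 17 km slope with efficiency ε = 0.24: R = ε·F/W = 0.24 × 245.322 / 17000 m = 3.463e-03 mm/s.
R = 3.463e-03 × 3600 = 12.5 mm/hr.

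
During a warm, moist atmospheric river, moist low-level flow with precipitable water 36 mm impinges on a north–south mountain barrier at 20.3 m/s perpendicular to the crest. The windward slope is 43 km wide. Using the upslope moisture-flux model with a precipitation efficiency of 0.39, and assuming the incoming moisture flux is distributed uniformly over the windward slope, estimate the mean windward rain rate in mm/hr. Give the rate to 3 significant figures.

Incoming column moisture flux per unit ridge length: F = V × PW = 20.3 × 36 = 730.8 mm·m/s.
Spread over the 43 km slope with efficiency ε = 0.39: R = ε·F/W = 0.39 × 730.8 / 43000 m = 6.628e-03 mm/s.
R = 6.628e-03 × 3600 = 23.9 mm/hr.

R ≈ 23.9 mm/hr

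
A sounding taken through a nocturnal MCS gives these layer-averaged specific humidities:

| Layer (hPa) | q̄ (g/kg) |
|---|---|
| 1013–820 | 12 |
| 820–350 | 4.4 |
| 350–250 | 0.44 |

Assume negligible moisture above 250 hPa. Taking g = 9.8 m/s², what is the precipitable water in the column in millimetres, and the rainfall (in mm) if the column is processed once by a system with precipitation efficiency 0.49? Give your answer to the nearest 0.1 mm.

Precipitable water is the column-integrated vapour mass per unit area: PW = (1/g) Σ q̄ Δp, with q in kg/kg and Δp in Pa (1 kg/m² of water = 1 mm).
Layer 1013–820 hPa: Δp = 193 hPa = 19300 Pa, q̄ = 0.012 kg/kg → 0.012 × 19300 / 9.8 = 23.63 mm
Layer 820–350 hPa: Δp = 470 hPa = 47000 Pa, q̄ = 0.0044 kg/kg → 0.0044 × 47000 / 9.8 = 21.10 mm
Layer 350–250 hPa: Δp = 100 hPa = 10000 Pa, q̄ = 0.00044 kg/kg → 0.00044 × 10000 / 9.8 = 0.45 mm
PW = 23.63 + 21.10 + 0.45 = 45.18 ≈ 45.2 mm.
Rainfall = ε × PW = 0.49 × 45.2 = 22.1 mm.

PW ≈ 45.2 mm; rainfall ≈ 22.1 mm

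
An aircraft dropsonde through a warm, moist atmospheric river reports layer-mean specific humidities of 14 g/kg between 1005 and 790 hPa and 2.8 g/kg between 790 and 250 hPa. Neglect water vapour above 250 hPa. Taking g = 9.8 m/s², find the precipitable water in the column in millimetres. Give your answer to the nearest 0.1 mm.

Precipitable water is the column-integrated vapour mass per unit area: PW = (1/g) Σ q̄ Δp, with q in kg/kg and Δp in Pa (1 kg/m² of water = 1 mm).
Layer 1005–790 hPa: Δp = 215 hPa = 21500 Pa, q̄ = 0.014 kg/kg → 0.014 × 21500 / 9.8 = 30.71 mm
Layer 790–250 hPa: Δp = 540 hPa = 54000 Pa, q̄ = 0.0028 kg/kg → 0.0028 × 54000 / 9.8 = 15.43 mm
PW = 30.71 + 15.43 = 46.14 ≈ 46.1 mm.

PW ≈ 46.1 mm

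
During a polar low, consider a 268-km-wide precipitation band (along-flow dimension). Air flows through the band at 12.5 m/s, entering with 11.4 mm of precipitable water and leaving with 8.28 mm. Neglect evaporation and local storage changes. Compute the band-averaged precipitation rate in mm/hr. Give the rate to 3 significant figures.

R ≈ 0.524 mm/hr

Column moisture flux per unit crosswind length is F = V × PW.
Inflow: F_in = 12.5 × 11.4 = 142.5 mm·m/s
Outflow: F_out = 12.5 × 8.28 = 103.5 mm·m/s
Steady-state rate R = (F_in − F_out)/L = (142.5 − 103.5) / 268000 m = 1.455e-04 mm/s.
R = 1.455e-04 × 3600 = 0.524 mm/hr.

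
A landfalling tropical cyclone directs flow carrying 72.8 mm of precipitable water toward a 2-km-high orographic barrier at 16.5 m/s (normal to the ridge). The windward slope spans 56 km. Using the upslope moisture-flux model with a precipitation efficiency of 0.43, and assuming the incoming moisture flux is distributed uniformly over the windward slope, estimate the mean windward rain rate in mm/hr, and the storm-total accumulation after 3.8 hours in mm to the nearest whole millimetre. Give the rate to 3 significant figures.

Incoming column moisture flux per unit ridge length: F = V × PW = 16.5 × 72.8 = 1201.2 mm·m/s.
Spread over the 56 km slope with efficiency ε = 0.43: R = ε·F/W = 0.43 × 1201.2 / 56000 m = 9.223e-03 mm/s.
R = 9.223e-03 × 3600 = 33.2 mm/hr.
Over 3.8 h: total = 33.2 × 3.8 = 126.16 ≈ 126 mm.

R ≈ 33.2 mm/hr; total ≈ 126 mm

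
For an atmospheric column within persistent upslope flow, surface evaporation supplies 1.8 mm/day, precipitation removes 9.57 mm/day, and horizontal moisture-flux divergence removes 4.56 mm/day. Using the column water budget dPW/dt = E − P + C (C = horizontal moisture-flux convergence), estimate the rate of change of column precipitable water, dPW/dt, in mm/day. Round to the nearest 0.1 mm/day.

dPW/dt = E − P + C = 1.8 − 9.57 + (-4.56) = -12.3 mm/day.

dPW/dt ≈ -12.3 mm/day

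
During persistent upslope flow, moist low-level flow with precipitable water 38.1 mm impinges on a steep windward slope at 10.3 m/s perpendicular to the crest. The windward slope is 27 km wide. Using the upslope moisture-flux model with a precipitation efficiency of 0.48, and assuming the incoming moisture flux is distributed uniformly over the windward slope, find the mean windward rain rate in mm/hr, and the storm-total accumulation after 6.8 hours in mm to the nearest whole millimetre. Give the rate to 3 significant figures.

Incoming column moisture flux per unit ridge length: F = V × PW = 10.3 × 38.1 = 392.43 mm·m/s.
Spread over the 27 km slope with efficiency ε = 0.48: R = ε·F/W = 0.48 × 392.43 / 27000 m = 6.977e-03 mm/s.
R = 6.977e-03 × 3600 = 25.1 mm/hr.
Over 6.8 h: total = 25.1 × 6.8 = 170.68 ≈ 171 mm.

R ≈ 25.1 mm/hr; total ≈ 171 mm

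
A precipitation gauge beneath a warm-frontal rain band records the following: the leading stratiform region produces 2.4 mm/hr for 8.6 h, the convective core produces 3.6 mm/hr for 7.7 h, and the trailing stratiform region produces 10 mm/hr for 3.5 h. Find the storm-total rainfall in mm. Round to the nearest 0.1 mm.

Total = Σ Rᵢ Δtᵢ = 2.4 × 8.6 + 3.6 × 7.7 + 10 × 3.5
      = 20.64 + 27.72 + 35 = 83.4 mm.

total ≈ 83.4 mm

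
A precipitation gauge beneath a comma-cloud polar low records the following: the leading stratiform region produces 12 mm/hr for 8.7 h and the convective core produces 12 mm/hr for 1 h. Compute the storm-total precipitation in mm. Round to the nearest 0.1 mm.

total ≈ 116.4 mm

Total = Σ Rᵢ Δtᵢ = 12 × 8.7 + 12 × 1
      = 104.4 + 12 = 116.4 mm.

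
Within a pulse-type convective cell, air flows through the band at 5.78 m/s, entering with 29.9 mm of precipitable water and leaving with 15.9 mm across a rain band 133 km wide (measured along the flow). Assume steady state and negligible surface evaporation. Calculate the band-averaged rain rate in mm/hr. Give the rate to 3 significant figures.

Column moisture flux per unit crosswind length is F = V × PW.
Inflow: F_in = 5.78 × 29.9 = 172.822 mm·m/s
Outflow: F_out = 5.78 × 15.9 = 91.902 mm·m/s
Steady-state rate R = (F_in − F_out)/L = (172.822 − 91.902) / 133000 m = 6.084e-04 mm/s.
R = 6.084e-04 × 3600 = 2.19 mm/hr.

R ≈ 2.19 mm/hr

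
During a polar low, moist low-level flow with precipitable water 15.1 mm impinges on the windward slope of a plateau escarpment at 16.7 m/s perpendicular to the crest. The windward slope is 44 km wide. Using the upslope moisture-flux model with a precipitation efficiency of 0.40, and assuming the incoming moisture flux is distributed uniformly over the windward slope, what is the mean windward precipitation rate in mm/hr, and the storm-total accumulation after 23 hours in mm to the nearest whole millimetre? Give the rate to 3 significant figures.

Incoming column moisture flux per unit ridge length: F = V × PW = 16.7 × 15.1 = 252.17 mm·m/s.
Spread over the 44 km slope with efficiency ε = 0.40: R = ε·F/W = 0.40 × 252.17 / 44000 m = 2.292e-03 mm/s.
R = 2.292e-03 × 3600 = 8.25 mm/hr.
Over 23 h: total = 8.25 × 23 = 189.75 ≈ 190 mm.

R ≈ 8.25 mm/hr; total ≈ 190 mm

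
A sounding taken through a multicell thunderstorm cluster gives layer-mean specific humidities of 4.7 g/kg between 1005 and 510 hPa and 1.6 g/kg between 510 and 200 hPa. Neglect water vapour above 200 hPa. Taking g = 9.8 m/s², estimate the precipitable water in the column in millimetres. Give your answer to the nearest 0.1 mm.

Precipitable water is the column-integrated vapour mass per unit area: PW = (1/g) Σ q̄ Δp, with q in kg/kg and Δp in Pa (1 kg/m² of water = 1 mm).
Layer 1005–510 hPa: Δp = 495 hPa = 49500 Pa, q̄ = 0.0047 kg/kg → 0.0047 × 49500 / 9.8 = 23.74 mm
Layer 510–200 hPa: Δp = 310 hPa = 31000 Pa, q̄ = 0.0016 kg/kg → 0.0016 × 31000 / 9.8 = 5.06 mm
PW = 23.74 + 5.06 = 28.80 ≈ 28.8 mm.

PW ≈ 28.8 mm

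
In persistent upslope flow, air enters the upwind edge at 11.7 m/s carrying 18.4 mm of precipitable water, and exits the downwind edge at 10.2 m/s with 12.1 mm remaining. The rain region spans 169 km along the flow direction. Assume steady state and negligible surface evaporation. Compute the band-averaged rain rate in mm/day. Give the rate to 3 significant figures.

R ≈ 47.0 mm/day

Column moisture flux per unit crosswind length is F = V × PW.
Inflow: F_in = 11.7 × 18.4 = 215.28 mm·m/s
Outflow: F_out = 10.2 × 12.1 = 123.42 mm·m/s
Steady-state rate R = (F_in − F_out)/L = (215.28 − 123.42) / 169000 m = 5.436e-04 mm/s.
R = 5.436e-04 × 3600 × 24 = 47.0 mm/day.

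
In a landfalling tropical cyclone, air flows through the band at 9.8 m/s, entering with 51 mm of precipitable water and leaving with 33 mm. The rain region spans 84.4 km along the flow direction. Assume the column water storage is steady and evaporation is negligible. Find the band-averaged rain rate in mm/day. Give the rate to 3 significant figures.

Column moisture flux per unit crosswind length is F = V × PW.
Inflow: F_in = 9.8 × 51 = 499.8 mm·m/s
Outflow: F_out = 9.8 × 33 = 323.4 mm·m/s
Steady-state rate R = (F_in − F_out)/L = (499.8 − 323.4) / 84400 m = 2.090e-03 mm/s.
R = 2.090e-03 × 3600 × 24 = 181 mm/day.

R ≈ 181 mm/day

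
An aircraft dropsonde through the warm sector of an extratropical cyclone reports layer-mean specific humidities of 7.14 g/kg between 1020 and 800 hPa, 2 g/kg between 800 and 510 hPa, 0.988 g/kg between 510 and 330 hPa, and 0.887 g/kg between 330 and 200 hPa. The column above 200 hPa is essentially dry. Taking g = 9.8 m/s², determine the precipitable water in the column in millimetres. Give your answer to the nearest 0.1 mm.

PW ≈ 24.9 mm

Precipitable water is the column-integrated vapour mass per unit area: PW = (1/g) Σ q̄ Δp, with q in kg/kg and Δp in Pa (1 kg/m² of water = 1 mm).
Layer 1020–800 hPa: Δp = 220 hPa = 22000 Pa, q̄ = 0.00714 kg/kg → 0.00714 × 22000 / 9.8 = 16.03 mm
Layer 800–510 hPa: Δp = 290 hPa = 29000 Pa, q̄ = 0.002 kg/kg → 0.002 × 29000 / 9.8 = 5.92 mm
Layer 510–330 hPa: Δp = 180 hPa = 18000 Pa, q̄ = 0.000988 kg/kg → 0.000988 × 18000 / 9.8 = 1.81 mm
Layer 330–200 hPa: Δp = 130 hPa = 13000 Pa, q̄ = 0.000887 kg/kg → 0.000887 × 13000 / 9.8 = 1.18 mm
PW = 16.03 + 5.92 + 1.81 + 1.18 = 24.94 ≈ 24.9 mm.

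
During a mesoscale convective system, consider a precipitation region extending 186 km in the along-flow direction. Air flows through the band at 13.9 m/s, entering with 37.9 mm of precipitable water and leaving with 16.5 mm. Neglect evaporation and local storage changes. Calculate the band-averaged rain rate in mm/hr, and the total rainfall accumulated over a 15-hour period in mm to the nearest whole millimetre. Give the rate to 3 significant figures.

R ≈ 5.76 mm/hr; total ≈ 86 mm

Column moisture flux per unit crosswind length is F = V × PW.
Inflow: F_in = 13.9 × 37.9 = 526.81 mm·m/s
Outflow: F_out = 13.9 × 16.5 = 229.35 mm·m/s
Steady-state rate R = (F_in − F_out)/L = (526.81 − 229.35) / 186000 m = 1.599e-03 mm/s.
R = 1.599e-03 × 3600 = 5.76 mm/hr.
Over 15 h: total = 5.76 × 15 = 86.4 ≈ 86 mm.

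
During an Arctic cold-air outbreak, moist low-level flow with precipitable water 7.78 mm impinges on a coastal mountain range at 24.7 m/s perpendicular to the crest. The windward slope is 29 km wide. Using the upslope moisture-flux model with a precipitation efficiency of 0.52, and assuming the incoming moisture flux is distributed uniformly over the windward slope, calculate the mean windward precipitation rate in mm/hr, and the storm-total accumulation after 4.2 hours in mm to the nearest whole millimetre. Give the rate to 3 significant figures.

Incoming column moisture flux per unit ridge length: F = V × PW = 24.7 × 7.78 = 192.166 mm·m/s.
Spread over the 29 km slope with efficiency ε = 0.52: R = ε·F/W = 0.52 × 192.166 / 29000 m = 3.446e-03 mm/s.
R = 3.446e-03 × 3600 = 12.4 mm/hr.
Over 4.2 h: total = 12.4 × 4.2 = 52.08 ≈ 52 mm.

R ≈ 12.4 mm/hr; total ≈ 52 mm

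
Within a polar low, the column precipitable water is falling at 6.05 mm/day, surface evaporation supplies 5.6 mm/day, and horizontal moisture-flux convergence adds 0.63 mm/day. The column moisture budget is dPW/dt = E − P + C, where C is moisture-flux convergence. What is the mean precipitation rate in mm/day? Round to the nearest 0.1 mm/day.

dPW/dt = -6.05 mm/day.
P = E + C − dPW/dt = 5.6 + (0.63) − (-6.05) = 12.3 mm/day.

P ≈ 12.3 mm/day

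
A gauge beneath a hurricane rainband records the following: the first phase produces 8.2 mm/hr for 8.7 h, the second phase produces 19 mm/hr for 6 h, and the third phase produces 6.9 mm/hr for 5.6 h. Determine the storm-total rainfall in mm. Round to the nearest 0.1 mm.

Total = Σ Rᵢ Δtᵢ = 8.2 × 8.7 + 19 × 6 + 6.9 × 5.6
      = 71.34 + 114 + 38.64 = 224.0 mm.

total ≈ 224.0 mm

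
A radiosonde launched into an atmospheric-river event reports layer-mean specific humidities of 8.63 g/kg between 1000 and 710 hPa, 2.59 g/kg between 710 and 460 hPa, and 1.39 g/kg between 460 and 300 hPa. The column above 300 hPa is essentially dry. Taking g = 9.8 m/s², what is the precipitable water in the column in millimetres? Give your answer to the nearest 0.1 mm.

PW ≈ 34.4 mm

Precipitable water is the column-integrated vapour mass per unit area: PW = (1/g) Σ q̄ Δp, with q in kg/kg and Δp in Pa (1 kg/m² of water = 1 mm).
Layer 1000–710 hPa: Δp = 290 hPa = 29000 Pa, q̄ = 0.00863 kg/kg → 0.00863 × 29000 / 9.8 = 25.54 mm
Layer 710–460 hPa: Δp = 250 hPa = 25000 Pa, q̄ = 0.00259 kg/kg → 0.00259 × 25000 / 9.8 = 6.61 mm
Layer 460–300 hPa: Δp = 160 hPa = 16000 Pa, q̄ = 0.00139 kg/kg → 0.00139 × 16000 / 9.8 = 2.27 mm
PW = 25.54 + 6.61 + 2.27 = 34.42 ≈ 34.4 mm.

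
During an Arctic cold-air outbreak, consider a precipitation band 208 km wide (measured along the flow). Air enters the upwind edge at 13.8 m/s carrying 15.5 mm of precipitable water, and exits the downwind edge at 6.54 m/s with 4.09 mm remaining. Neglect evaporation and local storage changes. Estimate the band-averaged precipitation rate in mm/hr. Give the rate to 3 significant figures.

Column moisture flux per unit crosswind length is F = V × PW.
Inflow: F_in = 13.8 × 15.5 = 213.9 mm·m/s
Outflow: F_out = 6.54 × 4.09 = 26.7486 mm·m/s
Steady-state rate R = (F_in − F_out)/L = (213.9 − 26.7486) / 208000 m = 8.998e-04 mm/s.
R = 8.998e-04 × 3600 = 3.24 mm/hr.

R ≈ 3.24 mm/hr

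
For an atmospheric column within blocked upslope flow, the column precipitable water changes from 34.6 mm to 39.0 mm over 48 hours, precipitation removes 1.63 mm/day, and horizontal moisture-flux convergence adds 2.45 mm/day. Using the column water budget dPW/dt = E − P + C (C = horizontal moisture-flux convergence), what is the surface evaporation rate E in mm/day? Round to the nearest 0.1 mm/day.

dPW/dt = (39.0 − 34.6) mm / (48/24 day) = +2.200 mm/day.
E = dPW/dt + P − C = (+2.200) + 1.63 − (2.45) = 1.4 mm/day.

E ≈ 1.4 mm/day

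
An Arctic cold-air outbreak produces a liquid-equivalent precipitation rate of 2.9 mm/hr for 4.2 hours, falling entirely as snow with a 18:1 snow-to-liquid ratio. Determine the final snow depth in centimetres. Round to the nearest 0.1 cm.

snow depth ≈ 21.9 cm

Liquid-equivalent depth = 2.9 × 4.2 = 12.18 mm.
Snow depth = 12.18 mm × 18 = 219.24 mm = 21.9 cm.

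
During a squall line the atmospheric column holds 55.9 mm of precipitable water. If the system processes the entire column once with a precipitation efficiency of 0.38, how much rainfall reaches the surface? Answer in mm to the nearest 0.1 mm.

rainfall ≈ 21.2 mm

Rainfall = ε × PW = 0.38 × 55.9 = 21.2 mm.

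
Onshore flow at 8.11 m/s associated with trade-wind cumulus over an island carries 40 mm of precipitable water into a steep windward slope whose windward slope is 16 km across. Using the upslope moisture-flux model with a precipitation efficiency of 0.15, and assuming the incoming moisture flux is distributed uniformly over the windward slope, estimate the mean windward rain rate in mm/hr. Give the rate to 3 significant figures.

R ≈ 10.9 mm/hr

Incoming column moisture flux per unit ridge length: F = V × PW = 8.11 × 40 = 324.4 mm·m/s.
Spread over the 16 km slope with efficiency ε = 0.15: R = ε·F/W = 0.15 × 324.4 / 16000 m = 3.041e-03 mm/s.
R = 3.041e-03 × 3600 = 10.9 mm/hr.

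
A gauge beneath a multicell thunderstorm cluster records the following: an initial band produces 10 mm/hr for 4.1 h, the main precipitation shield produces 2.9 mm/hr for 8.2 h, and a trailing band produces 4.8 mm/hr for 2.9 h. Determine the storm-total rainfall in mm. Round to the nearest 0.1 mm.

total ≈ 78.7 mm

Total = Σ Rᵢ Δtᵢ = 10 × 4.1 + 2.9 × 8.2 + 4.8 × 2.9
      = 41 + 23.78 + 13.92 = 78.7 mm.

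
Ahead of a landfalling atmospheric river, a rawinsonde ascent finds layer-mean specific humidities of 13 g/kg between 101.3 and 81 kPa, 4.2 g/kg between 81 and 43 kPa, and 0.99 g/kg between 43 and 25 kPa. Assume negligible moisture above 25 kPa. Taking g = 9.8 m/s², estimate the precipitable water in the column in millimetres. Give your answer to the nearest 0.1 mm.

Precipitable water is the column-integrated vapour mass per unit area: PW = (1/g) Σ q̄ Δp, with q in kg/kg and Δp in Pa (1 kg/m² of water = 1 mm).
Layer 101.3–81 kPa: Δp = 203 hPa = 20300 Pa, q̄ = 0.013 kg/kg → 0.013 × 20300 / 9.8 = 26.93 mm
Layer 81–43 kPa: Δp = 380 hPa = 38000 Pa, q̄ = 0.0042 kg/kg → 0.0042 × 38000 / 9.8 = 16.29 mm
Layer 43–25 kPa: Δp = 180 hPa = 18000 Pa, q̄ = 0.00099 kg/kg → 0.00099 × 18000 / 9.8 = 1.82 mm
PW = 26.93 + 16.29 + 1.82 = 45.04 ≈ 45.0 mm.

PW ≈ 45.0 mm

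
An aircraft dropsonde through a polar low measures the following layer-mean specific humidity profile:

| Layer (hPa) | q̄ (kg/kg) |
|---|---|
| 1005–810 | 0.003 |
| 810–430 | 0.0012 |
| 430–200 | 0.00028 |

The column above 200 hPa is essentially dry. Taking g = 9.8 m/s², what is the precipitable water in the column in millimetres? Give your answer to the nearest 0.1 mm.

Precipitable water is the column-integrated vapour mass per unit area: PW = (1/g) Σ q̄ Δp, with q in kg/kg and Δp in Pa (1 kg/m² of water = 1 mm).
Layer 1005–810 hPa: Δp = 195 hPa = 19500 Pa, q̄ = 0.003 kg/kg → 0.003 × 19500 / 9.8 = 5.97 mm
Layer 810–430 hPa: Δp = 380 hPa = 38000 Pa, q̄ = 0.0012 kg/kg → 0.0012 × 38000 / 9.8 = 4.65 mm
Layer 430–200 hPa: Δp = 230 hPa = 23000 Pa, q̄ = 0.00028 kg/kg → 0.00028 × 23000 / 9.8 = 0.66 mm
PW = 5.97 + 4.65 + 0.66 = 11.28 ≈ 11.3 mm.

PW ≈ 11.3 mm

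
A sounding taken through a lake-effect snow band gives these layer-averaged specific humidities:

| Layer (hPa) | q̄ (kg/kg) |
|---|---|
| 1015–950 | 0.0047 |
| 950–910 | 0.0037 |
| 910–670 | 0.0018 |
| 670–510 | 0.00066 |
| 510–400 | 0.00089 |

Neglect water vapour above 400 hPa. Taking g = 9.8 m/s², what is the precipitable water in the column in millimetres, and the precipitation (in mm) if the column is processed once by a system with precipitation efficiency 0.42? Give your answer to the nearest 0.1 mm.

PW ≈ 11.1 mm; precipitation ≈ 4.7 mm

Precipitable water is the column-integrated vapour mass per unit area: PW = (1/g) Σ q̄ Δp, with q in kg/kg and Δp in Pa (1 kg/m² of water = 1 mm).
Layer 1015–950 hPa: Δp = 65 hPa = 6500 Pa, q̄ = 0.0047 kg/kg → 0.0047 × 6500 / 9.8 = 3.12 mm
Layer 950–910 hPa: Δp = 40 hPa = 4000 Pa, q̄ = 0.0037 kg/kg → 0.0037 × 4000 / 9.8 = 1.51 mm
Layer 910–670 hPa: Δp = 240 hPa = 24000 Pa, q̄ = 0.0018 kg/kg → 0.0018 × 24000 / 9.8 = 4.41 mm
Layer 670–510 hPa: Δp = 160 hPa = 16000 Pa, q̄ = 0.00066 kg/kg → 0.00066 × 16000 / 9.8 = 1.08 mm
Layer 510–400 hPa: Δp = 110 hPa = 11000 Pa, q̄ = 0.00089 kg/kg → 0.00089 × 11000 / 9.8 = 1.00 mm
PW = 3.12 + 1.51 + 4.41 + 1.08 + 1.00 = 11.12 ≈ 11.1 mm.
Precipitation = ε × PW = 0.42 × 11.1 = 4.7 mm.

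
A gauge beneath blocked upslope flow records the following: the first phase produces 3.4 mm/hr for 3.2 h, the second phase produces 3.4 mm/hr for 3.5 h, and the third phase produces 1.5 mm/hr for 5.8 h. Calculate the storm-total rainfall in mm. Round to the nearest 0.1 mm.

total ≈ 31.5 mm

Total = Σ Rᵢ Δtᵢ = 3.4 × 3.2 + 3.4 × 3.5 + 1.5 × 5.8
      = 10.88 + 11.9 + 8.7 = 31.5 mm.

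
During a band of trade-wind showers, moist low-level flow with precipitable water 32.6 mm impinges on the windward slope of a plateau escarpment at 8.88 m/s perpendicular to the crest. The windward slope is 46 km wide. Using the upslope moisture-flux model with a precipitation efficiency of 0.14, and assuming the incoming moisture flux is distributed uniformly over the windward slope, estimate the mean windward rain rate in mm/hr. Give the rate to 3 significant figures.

Incoming column moisture flux per unit ridge length: F = V × PW = 8.88 × 32.6 = 289.488 mm·m/s.
Spread over the 46 km slope with efficiency ε = 0.14: R = ε·F/W = 0.14 × 289.488 / 46000 m = 8.811e-04 mm/s.
R = 8.811e-04 × 3600 = 3.17 mm/hr.

R ≈ 3.17 mm/hr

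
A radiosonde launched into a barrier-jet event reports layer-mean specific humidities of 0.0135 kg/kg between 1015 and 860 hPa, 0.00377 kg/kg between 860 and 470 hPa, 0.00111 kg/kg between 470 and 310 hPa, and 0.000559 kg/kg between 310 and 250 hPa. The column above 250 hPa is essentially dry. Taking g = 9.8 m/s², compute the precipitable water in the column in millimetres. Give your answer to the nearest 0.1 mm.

PW ≈ 38.5 mm

Precipitable water is the column-integrated vapour mass per unit area: PW = (1/g) Σ q̄ Δp, with q in kg/kg and Δp in Pa (1 kg/m² of water = 1 mm).
Layer 1015–860 hPa: Δp = 155 hPa = 15500 Pa, q̄ = 0.0135 kg/kg → 0.0135 × 15500 / 9.8 = 21.35 mm
Layer 860–470 hPa: Δp = 390 hPa = 39000 Pa, q̄ = 0.00377 kg/kg → 0.00377 × 39000 / 9.8 = 15.00 mm
Layer 470–310 hPa: Δp = 160 hPa = 16000 Pa, q̄ = 0.00111 kg/kg → 0.00111 × 16000 / 9.8 = 1.81 mm
Layer 310–250 hPa: Δp = 60 hPa = 6000 Pa, q̄ = 0.000559 kg/kg → 0.000559 × 6000 / 9.8 = 0.34 mm
PW = 21.35 + 15.00 + 1.81 + 0.34 = 38.50 ≈ 38.5 mm.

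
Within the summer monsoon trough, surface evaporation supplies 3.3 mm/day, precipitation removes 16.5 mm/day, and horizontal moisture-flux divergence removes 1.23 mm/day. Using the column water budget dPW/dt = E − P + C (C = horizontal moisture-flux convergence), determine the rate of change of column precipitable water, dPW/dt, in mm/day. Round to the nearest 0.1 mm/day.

dPW/dt ≈ -14.4 mm/day

dPW/dt = E − P + C = 3.3 − 16.5 + (-1.23) = -14.4 mm/day.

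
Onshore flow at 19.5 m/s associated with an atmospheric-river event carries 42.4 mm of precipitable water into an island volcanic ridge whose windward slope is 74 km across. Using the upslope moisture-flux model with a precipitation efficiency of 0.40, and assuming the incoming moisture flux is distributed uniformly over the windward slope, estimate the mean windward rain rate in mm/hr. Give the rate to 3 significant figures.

R ≈ 16.1 mm/hr

Incoming column moisture flux per unit ridge length: F = V × PW = 19.5 × 42.4 = 826.8 mm·m/s.
Spread over the 74 km slope with efficiency ε = 0.40: R = ε·F/W = 0.40 × 826.8 / 74000 m = 4.469e-03 mm/s.
R = 4.469e-03 × 3600 = 16.1 mm/hr.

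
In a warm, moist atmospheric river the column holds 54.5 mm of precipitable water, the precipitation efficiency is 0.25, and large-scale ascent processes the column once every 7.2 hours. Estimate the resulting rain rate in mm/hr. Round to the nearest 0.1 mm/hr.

Each overturning extracts ε × PW = 0.25 × 54.5 = 13.625 mm.
Rate = ε·PW / τ = 13.625 / 7.2 h = 1.9 mm/hr.

R ≈ 1.9 mm/hr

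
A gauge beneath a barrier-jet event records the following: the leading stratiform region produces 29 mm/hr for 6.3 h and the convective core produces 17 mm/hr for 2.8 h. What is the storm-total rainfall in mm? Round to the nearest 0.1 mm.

total ≈ 230.3 mm

Total = Σ Rᵢ Δtᵢ = 29 × 6.3 + 17 × 2.8
      = 182.7 + 47.6 = 230.3 mm.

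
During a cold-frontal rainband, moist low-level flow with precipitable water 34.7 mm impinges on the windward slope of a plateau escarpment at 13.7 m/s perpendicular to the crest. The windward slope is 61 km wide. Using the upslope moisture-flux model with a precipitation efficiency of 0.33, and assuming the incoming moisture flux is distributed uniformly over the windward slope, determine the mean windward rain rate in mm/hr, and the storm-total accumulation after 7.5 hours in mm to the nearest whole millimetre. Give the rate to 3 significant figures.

Incoming column moisture flux per unit ridge length: F = V × PW = 13.7 × 34.7 = 475.39 mm·m/s.
Spread over the 61 km slope with efficiency ε = 0.33: R = ε·F/W = 0.33 × 475.39 / 61000 m = 2.572e-03 mm/s.
R = 2.572e-03 × 3600 = 9.26 mm/hr.
Over 7.5 h: total = 9.26 × 7.5 = 69.45 ≈ 69 mm.

R ≈ 9.26 mm/hr; total ≈ 69 mm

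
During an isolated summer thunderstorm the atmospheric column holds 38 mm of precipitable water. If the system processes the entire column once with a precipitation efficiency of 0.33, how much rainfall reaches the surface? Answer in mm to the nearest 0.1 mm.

Rainfall = ε × PW = 0.33 × 38 = 12.5 mm.

rainfall ≈ 12.5 mm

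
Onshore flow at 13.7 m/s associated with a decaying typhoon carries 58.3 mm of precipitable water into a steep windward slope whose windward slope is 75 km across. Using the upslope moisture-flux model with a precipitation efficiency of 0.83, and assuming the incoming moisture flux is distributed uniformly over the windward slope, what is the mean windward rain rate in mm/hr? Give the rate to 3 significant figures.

R ≈ 31.8 mm/hr

Incoming column moisture flux per unit ridge length: F = V × PW = 13.7 × 58.3 = 798.71 mm·m/s.
Spread over the 75 km slope with efficiency ε = 0.83: R = ε·F/W = 0.83 × 798.71 / 75000 m = 8.839e-03 mm/s.
R = 8.839e-03 × 3600 = 31.8 mm/hr.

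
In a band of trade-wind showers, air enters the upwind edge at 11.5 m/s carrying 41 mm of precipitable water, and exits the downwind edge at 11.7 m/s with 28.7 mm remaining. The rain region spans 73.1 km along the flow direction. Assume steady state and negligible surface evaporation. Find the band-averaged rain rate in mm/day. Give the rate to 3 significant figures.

R ≈ 160 mm/day

Column moisture flux per unit crosswind length is F = V × PW.
Inflow: F_in = 11.5 × 41 = 471.5 mm·m/s
Outflow: F_out = 11.7 × 28.7 = 335.79 mm·m/s
Steady-state rate R = (F_in − F_out)/L = (471.5 − 335.79) / 73100 m = 1.856e-03 mm/s.
R = 1.856e-03 × 3600 × 24 = 160 mm/day.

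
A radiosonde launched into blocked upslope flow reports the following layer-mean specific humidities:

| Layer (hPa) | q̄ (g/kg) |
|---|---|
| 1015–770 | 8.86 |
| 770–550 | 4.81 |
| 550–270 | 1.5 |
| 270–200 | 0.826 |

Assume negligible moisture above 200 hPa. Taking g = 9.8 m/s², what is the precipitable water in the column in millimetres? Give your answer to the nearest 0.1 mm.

PW ≈ 37.8 mm

Precipitable water is the column-integrated vapour mass per unit area: PW = (1/g) Σ q̄ Δp, with q in kg/kg and Δp in Pa (1 kg/m² of water = 1 mm).
Layer 1015–770 hPa: Δp = 245 hPa = 24500 Pa, q̄ = 0.00886 kg/kg → 0.00886 × 24500 / 9.8 = 22.15 mm
Layer 770–550 hPa: Δp = 220 hPa = 22000 Pa, q̄ = 0.00481 kg/kg → 0.00481 × 22000 / 9.8 = 10.80 mm
Layer 550–270 hPa: Δp = 280 hPa = 28000 Pa, q̄ = 0.0015 kg/kg → 0.0015 × 28000 / 9.8 = 4.29 mm
Layer 270–200 hPa: Δp = 70 hPa = 7000 Pa, q̄ = 0.000826 kg/kg → 0.000826 × 7000 / 9.8 = 0.59 mm
PW = 22.15 + 10.80 + 4.29 + 0.59 = 37.83 ≈ 37.8 mm.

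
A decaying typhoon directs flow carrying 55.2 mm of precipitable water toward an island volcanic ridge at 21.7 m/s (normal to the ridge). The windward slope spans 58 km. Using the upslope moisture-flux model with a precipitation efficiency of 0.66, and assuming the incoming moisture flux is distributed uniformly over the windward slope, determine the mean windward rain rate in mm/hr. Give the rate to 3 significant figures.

R ≈ 49.1 mm/hr

Incoming column moisture flux per unit ridge length: F = V × PW = 21.7 × 55.2 = 1197.84 mm·m/s.
Spread over the 58 km slope with efficiency ε = 0.66: R = ε·F/W = 0.66 × 1197.84 / 58000 m = 1.363e-02 mm/s.
R = 1.363e-02 × 3600 = 49.1 mm/hr.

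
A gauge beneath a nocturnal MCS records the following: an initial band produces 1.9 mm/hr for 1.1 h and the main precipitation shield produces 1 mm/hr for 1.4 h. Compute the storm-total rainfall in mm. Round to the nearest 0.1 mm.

Total = Σ Rᵢ Δtᵢ = 1.9 × 1.1 + 1 × 1.4
      = 2.09 + 1.4 = 3.5 mm.

total ≈ 3.5 mm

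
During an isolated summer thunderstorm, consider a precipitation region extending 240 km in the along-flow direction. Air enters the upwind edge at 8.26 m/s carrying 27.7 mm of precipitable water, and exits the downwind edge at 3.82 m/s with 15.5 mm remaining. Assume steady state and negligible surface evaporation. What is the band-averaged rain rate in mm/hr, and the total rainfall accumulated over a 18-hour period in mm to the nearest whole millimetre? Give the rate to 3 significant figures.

R ≈ 2.54 mm/hr; total ≈ 46 mm

Column moisture flux per unit crosswind length is F = V × PW.
Inflow: F_in = 8.26 × 27.7 = 228.802 mm·m/s
Outflow: F_out = 3.82 × 15.5 = 59.21 mm·m/s
Steady-state rate R = (F_in − F_out)/L = (228.802 − 59.21) / 240000 m = 7.066e-04 mm/s.
R = 7.066e-04 × 3600 = 2.54 mm/hr.
Over 18 h: total = 2.54 × 18 = 45.72 ≈ 46 mm.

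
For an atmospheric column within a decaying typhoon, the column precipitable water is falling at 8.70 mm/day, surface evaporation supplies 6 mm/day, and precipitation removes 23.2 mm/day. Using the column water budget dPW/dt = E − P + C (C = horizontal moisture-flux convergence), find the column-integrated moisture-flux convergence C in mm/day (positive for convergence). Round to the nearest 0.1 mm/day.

C ≈ 8.5 mm/day

dPW/dt = -8.70 mm/day.
C = dPW/dt − E + P = (-8.70) − 6 + 23.2 = 8.5 mm/day.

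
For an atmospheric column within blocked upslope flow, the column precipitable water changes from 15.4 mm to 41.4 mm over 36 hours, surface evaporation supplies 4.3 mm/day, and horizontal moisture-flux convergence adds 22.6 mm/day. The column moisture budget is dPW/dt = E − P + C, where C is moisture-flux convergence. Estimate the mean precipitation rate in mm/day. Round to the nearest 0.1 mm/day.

P ≈ 9.6 mm/day

dPW/dt = (41.4 − 15.4) mm / (36/24 day) = +17.333 mm/day.
P = E + C − dPW/dt = 4.3 + (22.6) − (+17.333) = 9.6 mm/day.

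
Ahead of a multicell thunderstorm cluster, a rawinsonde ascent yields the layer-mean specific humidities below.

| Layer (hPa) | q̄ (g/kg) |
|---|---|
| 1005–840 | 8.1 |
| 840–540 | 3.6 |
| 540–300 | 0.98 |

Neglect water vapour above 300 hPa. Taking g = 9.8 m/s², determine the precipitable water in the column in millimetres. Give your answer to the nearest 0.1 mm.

Precipitable water is the column-integrated vapour mass per unit area: PW = (1/g) Σ q̄ Δp, with q in kg/kg and Δp in Pa (1 kg/m² of water = 1 mm).
Layer 1005–840 hPa: Δp = 165 hPa = 16500 Pa, q̄ = 0.0081 kg/kg → 0.0081 × 16500 / 9.8 = 13.64 mm
Layer 840–540 hPa: Δp = 300 hPa = 30000 Pa, q̄ = 0.0036 kg/kg → 0.0036 × 30000 / 9.8 = 11.02 mm
Layer 540–300 hPa: Δp = 240 hPa = 24000 Pa, q̄ = 0.00098 kg/kg → 0.00098 × 24000 / 9.8 = 2.40 mm
PW = 13.64 + 11.02 + 2.40 = 27.06 ≈ 27.1 mm.

PW ≈ 27.1 mm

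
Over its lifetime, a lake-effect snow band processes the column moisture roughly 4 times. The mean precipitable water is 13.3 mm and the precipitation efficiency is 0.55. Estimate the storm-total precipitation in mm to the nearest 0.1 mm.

precipitation ≈ 29.3 mm

Each cycle deposits ε × PW = 0.55 × 13.3 = 7.315 mm.
Over 4 cycles: 4 × 7.315 = 29.3 mm.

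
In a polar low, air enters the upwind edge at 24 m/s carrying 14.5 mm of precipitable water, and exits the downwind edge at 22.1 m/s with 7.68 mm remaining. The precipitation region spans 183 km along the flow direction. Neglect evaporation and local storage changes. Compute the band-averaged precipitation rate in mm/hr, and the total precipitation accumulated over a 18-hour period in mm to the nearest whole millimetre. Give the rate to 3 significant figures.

R ≈ 3.51 mm/hr; total ≈ 63 mm

Column moisture flux per unit crosswind length is F = V × PW.
Inflow: F_in = 24 × 14.5 = 348 mm·m/s
Outflow: F_out = 22.1 × 7.68 = 169.728 mm·m/s
Steady-state rate R = (F_in − F_out)/L = (348 − 169.728) / 183000 m = 9.742e-04 mm/s.
R = 9.742e-04 × 3600 = 3.51 mm/hr.
Over 18 h: total = 3.51 × 18 = 63.18 ≈ 63 mm.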